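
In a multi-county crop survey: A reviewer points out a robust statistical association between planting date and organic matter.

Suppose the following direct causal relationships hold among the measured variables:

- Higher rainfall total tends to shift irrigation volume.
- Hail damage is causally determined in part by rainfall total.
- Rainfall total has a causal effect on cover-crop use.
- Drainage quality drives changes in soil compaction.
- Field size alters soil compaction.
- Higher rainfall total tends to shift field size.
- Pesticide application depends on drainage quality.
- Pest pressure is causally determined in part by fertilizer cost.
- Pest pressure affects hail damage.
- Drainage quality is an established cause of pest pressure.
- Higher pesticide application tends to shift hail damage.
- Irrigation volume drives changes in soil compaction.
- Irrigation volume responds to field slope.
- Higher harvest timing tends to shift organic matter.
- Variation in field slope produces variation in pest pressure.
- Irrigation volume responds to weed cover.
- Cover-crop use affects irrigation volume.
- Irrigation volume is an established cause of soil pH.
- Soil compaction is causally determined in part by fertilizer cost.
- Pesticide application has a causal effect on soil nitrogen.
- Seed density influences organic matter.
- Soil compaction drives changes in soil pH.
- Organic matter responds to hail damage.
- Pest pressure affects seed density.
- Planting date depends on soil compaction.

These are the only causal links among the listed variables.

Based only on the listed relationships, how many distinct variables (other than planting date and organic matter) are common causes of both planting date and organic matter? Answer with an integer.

4

The common causes are: drainage quality (to planting date via drainage quality → soil compaction → planting date; to organic matter via drainage quality → pest pressure → hail damage → organic matter); fertilizer cost (to planting date via fertilizer cost → soil compaction → planting date; to organic matter via fertilizer cost → pest pressure → hail damage → organic matter); field slope (to planting date via field slope → irrigation volume → soil compaction → planting date; to organic matter via field slope → pest pressure → hail damage → organic matter); rainfall total (to planting date via rainfall total → irrigation volume → soil compaction → planting date; to organic matter via rainfall total → hail damage → organic matter).
Every other variable lacks a causal path to at least one of planting date and organic matter.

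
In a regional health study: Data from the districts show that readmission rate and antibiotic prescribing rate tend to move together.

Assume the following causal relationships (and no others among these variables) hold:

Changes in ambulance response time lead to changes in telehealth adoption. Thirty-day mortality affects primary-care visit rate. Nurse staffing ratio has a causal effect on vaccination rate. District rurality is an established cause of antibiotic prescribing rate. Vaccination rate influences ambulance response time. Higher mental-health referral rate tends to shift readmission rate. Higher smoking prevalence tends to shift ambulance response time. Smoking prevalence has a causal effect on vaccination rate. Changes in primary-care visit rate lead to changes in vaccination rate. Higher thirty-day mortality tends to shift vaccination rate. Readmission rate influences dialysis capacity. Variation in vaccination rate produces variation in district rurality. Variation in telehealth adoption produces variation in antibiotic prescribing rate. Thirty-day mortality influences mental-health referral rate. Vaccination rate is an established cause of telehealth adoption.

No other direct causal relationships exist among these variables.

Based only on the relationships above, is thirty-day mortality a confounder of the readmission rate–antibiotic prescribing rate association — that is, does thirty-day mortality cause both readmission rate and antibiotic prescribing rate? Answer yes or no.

yes

Thirty-day mortality has a causal path to readmission rate (thirty-day mortality → mental-health referral rate → readmission rate) and to antibiotic prescribing rate (thirty-day mortality → vaccination rate → district rurality → antibiotic prescribing rate), so it is a common cause of both — a confounder.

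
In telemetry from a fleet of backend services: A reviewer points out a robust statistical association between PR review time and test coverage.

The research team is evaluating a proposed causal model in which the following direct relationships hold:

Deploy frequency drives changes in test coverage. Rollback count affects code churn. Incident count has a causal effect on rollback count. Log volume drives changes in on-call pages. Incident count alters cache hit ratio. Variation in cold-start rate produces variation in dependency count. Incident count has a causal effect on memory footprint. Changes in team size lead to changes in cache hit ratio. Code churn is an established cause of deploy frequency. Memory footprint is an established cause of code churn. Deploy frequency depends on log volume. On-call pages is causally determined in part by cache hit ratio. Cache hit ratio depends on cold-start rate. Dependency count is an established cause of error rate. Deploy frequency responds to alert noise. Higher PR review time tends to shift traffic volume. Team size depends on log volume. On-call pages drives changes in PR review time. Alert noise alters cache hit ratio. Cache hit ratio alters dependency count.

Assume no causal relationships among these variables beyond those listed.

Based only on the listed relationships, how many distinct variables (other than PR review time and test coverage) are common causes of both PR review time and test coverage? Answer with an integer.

3

The common causes are: alert noise (to PR review time via alert noise → cache hit ratio → on-call pages → PR review time; to test coverage via alert noise → deploy frequency → test coverage); incident count (to PR review time via incident count → cache hit ratio → on-call pages → PR review time; to test coverage via incident count → rollback count → code churn → deploy frequency → test coverage); log volume (to PR review time via log volume → on-call pages → PR review time; to test coverage via log volume → deploy frequency → test coverage).
Every other variable lacks a causal path to at least one of PR review time and test coverage.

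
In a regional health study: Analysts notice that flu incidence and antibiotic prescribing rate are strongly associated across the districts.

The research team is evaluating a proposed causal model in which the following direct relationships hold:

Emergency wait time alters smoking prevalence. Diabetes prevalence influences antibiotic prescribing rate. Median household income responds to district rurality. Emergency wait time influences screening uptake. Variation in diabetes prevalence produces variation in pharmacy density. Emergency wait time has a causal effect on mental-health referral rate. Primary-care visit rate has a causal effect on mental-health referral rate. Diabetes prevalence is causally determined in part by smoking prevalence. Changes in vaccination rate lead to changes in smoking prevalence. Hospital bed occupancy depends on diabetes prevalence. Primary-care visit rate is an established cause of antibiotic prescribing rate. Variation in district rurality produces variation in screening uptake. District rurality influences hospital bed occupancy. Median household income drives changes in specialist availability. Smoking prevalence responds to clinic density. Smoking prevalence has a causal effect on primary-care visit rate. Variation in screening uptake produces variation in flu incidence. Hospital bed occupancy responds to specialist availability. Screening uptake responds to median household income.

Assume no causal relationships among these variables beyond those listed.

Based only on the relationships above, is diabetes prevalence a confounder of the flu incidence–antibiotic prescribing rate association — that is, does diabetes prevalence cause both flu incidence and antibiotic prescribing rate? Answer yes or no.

Diabetes prevalence has no stated causal path to flu incidence. A confounder must cause both variables, so diabetes prevalence does not qualify.

no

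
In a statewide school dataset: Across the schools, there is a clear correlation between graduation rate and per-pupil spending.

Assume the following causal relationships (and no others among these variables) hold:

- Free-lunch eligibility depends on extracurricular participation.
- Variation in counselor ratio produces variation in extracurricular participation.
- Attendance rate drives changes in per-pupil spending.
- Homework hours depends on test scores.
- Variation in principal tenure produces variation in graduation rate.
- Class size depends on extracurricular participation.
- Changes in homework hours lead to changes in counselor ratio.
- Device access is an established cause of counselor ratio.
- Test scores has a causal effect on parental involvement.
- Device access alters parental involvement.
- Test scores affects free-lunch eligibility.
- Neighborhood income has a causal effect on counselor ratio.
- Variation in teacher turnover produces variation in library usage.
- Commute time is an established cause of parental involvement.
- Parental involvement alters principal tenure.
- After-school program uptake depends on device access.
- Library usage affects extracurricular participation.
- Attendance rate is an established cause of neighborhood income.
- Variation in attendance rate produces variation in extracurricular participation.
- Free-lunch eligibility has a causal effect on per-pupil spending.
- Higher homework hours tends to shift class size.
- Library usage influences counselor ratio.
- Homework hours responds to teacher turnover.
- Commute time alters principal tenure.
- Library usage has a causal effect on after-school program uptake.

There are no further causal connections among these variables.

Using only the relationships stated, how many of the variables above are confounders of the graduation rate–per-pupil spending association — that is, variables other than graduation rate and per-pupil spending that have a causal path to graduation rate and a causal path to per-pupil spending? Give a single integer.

The common causes are: device access (to graduation rate via device access → parental involvement → principal tenure → graduation rate; to per-pupil spending via device access → counselor ratio → extracurricular participation → free-lunch eligibility → per-pupil spending); test scores (to graduation rate via test scores → parental involvement → principal tenure → graduation rate; to per-pupil spending via test scores → free-lunch eligibility → per-pupil spending).
Every other variable lacks a causal path to at least one of graduation rate and per-pupil spending.

2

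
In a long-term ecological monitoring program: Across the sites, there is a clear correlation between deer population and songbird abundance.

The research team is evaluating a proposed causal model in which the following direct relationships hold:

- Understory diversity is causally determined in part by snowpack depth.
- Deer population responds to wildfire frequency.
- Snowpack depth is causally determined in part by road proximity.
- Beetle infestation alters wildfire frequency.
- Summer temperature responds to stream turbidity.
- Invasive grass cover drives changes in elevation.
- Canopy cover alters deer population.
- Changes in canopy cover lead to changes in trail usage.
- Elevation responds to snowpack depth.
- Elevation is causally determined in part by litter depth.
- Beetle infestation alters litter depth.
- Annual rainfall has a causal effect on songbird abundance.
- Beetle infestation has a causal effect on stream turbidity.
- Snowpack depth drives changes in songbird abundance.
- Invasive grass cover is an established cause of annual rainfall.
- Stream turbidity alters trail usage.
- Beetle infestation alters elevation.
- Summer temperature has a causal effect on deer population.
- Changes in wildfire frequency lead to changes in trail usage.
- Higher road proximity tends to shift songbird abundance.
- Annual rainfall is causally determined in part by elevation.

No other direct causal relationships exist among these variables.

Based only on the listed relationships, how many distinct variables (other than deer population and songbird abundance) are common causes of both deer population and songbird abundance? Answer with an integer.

1

The common causes are: beetle infestation (to deer population via beetle infestation → wildfire frequency → deer population; to songbird abundance via beetle infestation → elevation → annual rainfall → songbird abundance).
Every other variable lacks a causal path to at least one of deer population and songbird abundance.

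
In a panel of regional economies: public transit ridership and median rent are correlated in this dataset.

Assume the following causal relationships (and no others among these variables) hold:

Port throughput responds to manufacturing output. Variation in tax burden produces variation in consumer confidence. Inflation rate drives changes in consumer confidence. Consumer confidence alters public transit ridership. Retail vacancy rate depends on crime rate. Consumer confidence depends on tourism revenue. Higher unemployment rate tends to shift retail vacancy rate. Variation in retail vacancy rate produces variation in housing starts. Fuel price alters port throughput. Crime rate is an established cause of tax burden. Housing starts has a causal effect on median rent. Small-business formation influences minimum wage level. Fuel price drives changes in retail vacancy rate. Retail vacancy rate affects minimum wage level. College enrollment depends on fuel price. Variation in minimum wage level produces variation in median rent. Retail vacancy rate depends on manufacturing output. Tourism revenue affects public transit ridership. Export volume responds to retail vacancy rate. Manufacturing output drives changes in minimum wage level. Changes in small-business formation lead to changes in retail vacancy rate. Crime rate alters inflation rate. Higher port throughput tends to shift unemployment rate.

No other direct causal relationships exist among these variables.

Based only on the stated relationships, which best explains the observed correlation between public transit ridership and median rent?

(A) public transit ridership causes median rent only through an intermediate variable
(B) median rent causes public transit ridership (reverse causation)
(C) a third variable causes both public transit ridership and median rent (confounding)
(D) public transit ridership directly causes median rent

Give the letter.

C

Crime rate causes public transit ridership (crime rate → tax burden → consumer confidence → public transit ridership) and median rent (crime rate → retail vacancy rate → housing starts → median rent) — a common cause creating the correlation.
There is no stated path from public transit ridership to median rent or from median rent to public transit ridership, so neither direct nor reverse causation applies.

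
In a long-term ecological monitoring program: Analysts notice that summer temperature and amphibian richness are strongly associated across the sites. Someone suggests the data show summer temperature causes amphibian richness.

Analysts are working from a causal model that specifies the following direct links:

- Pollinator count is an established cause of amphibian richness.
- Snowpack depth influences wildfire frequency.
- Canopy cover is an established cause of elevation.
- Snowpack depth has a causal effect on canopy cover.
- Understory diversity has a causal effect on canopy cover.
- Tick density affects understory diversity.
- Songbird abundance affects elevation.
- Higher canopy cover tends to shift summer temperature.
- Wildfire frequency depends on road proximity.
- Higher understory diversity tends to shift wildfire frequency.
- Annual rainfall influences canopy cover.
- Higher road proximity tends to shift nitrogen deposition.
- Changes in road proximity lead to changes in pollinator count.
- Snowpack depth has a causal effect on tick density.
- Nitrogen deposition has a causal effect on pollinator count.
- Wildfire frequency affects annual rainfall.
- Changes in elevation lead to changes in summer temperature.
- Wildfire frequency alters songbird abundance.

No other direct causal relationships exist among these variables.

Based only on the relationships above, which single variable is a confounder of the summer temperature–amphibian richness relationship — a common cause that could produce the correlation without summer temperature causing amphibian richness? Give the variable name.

Road proximity has a causal path to summer temperature (road proximity → wildfire frequency → annual rainfall → canopy cover → summer temperature) and a separate causal path to amphibian richness (road proximity → pollinator count → amphibian richness), so it is a common cause of both.
No stated relationship gives summer temperature a causal route to amphibian richness, so the correlation is explained by the shared upstream cause rather than a direct effect.

road proximity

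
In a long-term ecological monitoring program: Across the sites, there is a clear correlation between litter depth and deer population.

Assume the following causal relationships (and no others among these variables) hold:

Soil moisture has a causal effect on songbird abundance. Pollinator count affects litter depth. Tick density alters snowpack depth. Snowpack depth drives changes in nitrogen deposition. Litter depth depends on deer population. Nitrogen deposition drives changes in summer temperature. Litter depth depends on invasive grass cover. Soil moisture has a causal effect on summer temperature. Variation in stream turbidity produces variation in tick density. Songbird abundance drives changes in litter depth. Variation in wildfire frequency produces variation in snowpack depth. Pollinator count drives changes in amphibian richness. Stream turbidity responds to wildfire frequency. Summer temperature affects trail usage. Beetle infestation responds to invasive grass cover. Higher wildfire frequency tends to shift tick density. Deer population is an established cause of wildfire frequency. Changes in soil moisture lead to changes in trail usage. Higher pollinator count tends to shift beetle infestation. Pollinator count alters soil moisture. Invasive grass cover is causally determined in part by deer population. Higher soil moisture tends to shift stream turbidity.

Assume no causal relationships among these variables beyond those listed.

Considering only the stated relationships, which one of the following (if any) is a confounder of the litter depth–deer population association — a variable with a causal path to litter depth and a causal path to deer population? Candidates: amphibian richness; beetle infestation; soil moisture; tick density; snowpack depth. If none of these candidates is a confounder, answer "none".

none

None of the listed candidates has causal paths to both litter depth and deer population in the stated relationships, so none is a common cause.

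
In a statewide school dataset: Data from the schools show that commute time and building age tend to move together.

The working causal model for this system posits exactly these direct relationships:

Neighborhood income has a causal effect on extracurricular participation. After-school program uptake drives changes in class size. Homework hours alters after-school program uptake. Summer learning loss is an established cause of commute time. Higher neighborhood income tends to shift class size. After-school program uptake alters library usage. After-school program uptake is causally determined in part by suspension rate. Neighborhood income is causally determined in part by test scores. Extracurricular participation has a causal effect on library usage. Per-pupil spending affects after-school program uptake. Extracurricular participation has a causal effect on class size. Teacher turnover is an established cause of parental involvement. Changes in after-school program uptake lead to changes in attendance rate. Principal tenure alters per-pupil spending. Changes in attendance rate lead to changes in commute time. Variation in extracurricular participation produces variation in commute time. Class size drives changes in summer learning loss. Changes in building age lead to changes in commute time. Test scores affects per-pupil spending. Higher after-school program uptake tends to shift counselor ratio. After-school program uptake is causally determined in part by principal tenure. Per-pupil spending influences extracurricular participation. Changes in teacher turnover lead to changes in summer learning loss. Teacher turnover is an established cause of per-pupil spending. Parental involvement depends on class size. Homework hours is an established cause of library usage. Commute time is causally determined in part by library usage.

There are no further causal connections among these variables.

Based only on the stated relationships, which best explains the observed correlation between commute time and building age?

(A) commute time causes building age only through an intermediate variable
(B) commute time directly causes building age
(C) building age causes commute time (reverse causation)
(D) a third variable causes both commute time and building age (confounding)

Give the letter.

The stated link runs building age → commute time; commute time has no causal path to building age. No variable causes both, so confounding is ruled out. The correlation reflects reverse causation.

C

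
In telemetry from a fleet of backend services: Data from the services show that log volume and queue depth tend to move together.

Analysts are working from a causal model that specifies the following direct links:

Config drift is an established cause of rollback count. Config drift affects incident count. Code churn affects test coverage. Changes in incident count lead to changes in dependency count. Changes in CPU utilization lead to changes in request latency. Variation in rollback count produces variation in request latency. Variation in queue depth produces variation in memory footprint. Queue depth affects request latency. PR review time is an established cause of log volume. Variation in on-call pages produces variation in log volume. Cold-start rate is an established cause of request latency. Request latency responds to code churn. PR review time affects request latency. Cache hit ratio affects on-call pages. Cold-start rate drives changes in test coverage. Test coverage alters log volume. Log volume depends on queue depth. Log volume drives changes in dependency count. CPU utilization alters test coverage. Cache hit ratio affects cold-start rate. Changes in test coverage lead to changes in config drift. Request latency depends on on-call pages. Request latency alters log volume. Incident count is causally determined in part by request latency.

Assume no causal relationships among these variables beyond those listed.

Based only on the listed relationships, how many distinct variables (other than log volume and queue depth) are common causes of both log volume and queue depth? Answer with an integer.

0

No listed variable has a causal path to both log volume and queue depth, so there are no common causes.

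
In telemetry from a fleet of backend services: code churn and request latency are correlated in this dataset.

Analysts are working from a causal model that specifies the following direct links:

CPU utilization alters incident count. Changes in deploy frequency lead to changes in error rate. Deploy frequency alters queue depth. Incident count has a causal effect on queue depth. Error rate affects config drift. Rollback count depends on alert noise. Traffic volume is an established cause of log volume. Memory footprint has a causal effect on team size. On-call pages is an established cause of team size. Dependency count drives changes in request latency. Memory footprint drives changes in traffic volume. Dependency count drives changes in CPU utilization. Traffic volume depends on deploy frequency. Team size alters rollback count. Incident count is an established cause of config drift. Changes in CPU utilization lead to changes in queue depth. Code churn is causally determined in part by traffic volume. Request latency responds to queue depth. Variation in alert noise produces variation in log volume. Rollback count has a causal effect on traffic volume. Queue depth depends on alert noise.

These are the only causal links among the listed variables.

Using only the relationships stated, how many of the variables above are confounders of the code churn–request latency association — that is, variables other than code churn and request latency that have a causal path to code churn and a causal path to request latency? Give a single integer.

The common causes are: alert noise (to code churn via alert noise → rollback count → traffic volume → code churn; to request latency via alert noise → queue depth → request latency); deploy frequency (to code churn via deploy frequency → traffic volume → code churn; to request latency via deploy frequency → queue depth → request latency).
Every other variable lacks a causal path to at least one of code churn and request latency.

2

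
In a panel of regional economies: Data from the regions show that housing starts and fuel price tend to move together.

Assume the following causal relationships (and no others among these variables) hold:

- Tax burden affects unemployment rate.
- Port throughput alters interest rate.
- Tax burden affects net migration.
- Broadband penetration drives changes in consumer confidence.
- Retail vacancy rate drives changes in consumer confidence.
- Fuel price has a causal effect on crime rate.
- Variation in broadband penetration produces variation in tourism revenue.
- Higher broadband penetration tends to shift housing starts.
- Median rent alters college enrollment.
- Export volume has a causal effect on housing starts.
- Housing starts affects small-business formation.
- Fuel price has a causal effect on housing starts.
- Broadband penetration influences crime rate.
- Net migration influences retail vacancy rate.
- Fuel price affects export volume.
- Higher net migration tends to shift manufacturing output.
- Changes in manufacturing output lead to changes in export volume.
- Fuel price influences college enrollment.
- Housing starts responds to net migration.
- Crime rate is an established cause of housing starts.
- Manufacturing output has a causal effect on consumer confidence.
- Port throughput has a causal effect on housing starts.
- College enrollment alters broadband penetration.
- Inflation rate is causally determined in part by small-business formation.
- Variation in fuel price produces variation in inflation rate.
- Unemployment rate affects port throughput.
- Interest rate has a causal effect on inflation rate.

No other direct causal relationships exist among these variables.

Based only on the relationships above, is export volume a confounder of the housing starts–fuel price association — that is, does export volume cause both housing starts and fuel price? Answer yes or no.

Export volume has no stated causal path to fuel price. A confounder must cause both variables, so export volume does not qualify.

no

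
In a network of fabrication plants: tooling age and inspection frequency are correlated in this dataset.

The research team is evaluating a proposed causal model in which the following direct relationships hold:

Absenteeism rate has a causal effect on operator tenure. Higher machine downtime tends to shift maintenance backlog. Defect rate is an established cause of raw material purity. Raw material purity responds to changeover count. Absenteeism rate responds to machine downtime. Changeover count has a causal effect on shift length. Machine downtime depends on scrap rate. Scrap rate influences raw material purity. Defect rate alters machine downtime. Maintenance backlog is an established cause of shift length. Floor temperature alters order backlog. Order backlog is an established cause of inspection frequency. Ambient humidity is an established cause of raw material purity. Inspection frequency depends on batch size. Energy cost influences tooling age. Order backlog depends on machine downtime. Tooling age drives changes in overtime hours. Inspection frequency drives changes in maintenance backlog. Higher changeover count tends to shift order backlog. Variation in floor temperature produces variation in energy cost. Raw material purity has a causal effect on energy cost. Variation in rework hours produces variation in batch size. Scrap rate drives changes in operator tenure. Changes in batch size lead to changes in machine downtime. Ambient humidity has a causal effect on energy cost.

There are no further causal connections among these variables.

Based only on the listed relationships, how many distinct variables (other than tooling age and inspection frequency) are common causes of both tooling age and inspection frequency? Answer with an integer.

The common causes are: changeover count (to tooling age via changeover count → raw material purity → energy cost → tooling age; to inspection frequency via changeover count → order backlog → inspection frequency); defect rate (to tooling age via defect rate → raw material purity → energy cost → tooling age; to inspection frequency via defect rate → machine downtime → order backlog → inspection frequency); floor temperature (to tooling age via floor temperature → energy cost → tooling age; to inspection frequency via floor temperature → order backlog → inspection frequency); scrap rate (to tooling age via scrap rate → raw material purity → energy cost → tooling age; to inspection frequency via scrap rate → machine downtime → order backlog → inspection frequency).
Every other variable lacks a causal path to at least one of tooling age and inspection frequency.

4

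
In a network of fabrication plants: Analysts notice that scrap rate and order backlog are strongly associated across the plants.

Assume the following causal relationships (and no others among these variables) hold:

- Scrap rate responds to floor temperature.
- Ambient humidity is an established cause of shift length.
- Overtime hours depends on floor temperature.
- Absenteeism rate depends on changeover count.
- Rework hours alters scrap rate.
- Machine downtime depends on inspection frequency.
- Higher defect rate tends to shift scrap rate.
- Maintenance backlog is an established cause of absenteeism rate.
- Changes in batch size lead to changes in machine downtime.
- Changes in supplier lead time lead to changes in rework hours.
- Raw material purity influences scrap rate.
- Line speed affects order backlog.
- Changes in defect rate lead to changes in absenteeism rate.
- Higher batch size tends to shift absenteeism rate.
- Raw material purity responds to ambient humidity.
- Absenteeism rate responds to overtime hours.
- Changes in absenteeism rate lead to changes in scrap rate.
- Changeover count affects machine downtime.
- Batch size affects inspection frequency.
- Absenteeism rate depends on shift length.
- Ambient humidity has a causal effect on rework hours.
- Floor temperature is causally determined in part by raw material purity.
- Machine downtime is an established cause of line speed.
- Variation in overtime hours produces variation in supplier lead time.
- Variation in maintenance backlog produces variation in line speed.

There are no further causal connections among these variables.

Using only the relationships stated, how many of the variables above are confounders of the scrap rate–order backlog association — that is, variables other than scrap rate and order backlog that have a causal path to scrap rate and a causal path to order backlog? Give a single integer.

3

The common causes are: batch size (to scrap rate via batch size → absenteeism rate → scrap rate; to order backlog via batch size → machine downtime → line speed → order backlog); changeover count (to scrap rate via changeover count → absenteeism rate → scrap rate; to order backlog via changeover count → machine downtime → line speed → order backlog); maintenance backlog (to scrap rate via maintenance backlog → absenteeism rate → scrap rate; to order backlog via maintenance backlog → line speed → order backlog).
Every other variable lacks a causal path to at least one of scrap rate and order backlog.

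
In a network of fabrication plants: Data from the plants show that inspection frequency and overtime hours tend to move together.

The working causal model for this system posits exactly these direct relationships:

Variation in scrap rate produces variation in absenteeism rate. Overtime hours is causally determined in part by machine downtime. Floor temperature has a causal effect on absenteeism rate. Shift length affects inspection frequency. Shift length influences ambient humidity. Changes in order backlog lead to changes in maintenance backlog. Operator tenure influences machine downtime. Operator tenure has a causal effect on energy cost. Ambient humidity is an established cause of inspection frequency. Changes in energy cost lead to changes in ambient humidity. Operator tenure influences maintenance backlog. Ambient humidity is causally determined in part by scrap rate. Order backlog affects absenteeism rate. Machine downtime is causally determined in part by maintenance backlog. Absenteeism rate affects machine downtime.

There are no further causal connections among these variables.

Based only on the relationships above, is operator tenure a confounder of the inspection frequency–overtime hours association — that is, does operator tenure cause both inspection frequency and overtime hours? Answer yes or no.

Operator tenure has a causal path to inspection frequency (operator tenure → energy cost → ambient humidity → inspection frequency) and to overtime hours (operator tenure → machine downtime → overtime hours), so it is a common cause of both — a confounder.

yes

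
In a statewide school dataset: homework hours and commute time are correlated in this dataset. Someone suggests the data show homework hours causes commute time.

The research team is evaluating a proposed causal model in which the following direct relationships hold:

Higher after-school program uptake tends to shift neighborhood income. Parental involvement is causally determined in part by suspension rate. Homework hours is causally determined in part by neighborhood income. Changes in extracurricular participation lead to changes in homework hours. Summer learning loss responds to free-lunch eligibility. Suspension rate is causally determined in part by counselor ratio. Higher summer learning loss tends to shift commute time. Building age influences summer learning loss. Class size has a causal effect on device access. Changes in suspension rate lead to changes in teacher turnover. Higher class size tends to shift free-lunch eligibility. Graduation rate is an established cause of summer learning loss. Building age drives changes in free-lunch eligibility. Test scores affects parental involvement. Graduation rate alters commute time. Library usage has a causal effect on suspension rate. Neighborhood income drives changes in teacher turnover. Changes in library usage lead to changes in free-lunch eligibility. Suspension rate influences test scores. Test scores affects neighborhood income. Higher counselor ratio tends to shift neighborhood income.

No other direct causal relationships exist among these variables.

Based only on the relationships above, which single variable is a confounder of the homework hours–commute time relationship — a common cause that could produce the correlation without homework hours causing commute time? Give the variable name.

library usage

Library usage has a causal path to homework hours (library usage → suspension rate → test scores → neighborhood income → homework hours) and a separate causal path to commute time (library usage → free-lunch eligibility → summer learning loss → commute time), so it is a common cause of both.
No stated relationship gives homework hours a causal route to commute time, so the correlation is explained by the shared upstream cause rather than a direct effect.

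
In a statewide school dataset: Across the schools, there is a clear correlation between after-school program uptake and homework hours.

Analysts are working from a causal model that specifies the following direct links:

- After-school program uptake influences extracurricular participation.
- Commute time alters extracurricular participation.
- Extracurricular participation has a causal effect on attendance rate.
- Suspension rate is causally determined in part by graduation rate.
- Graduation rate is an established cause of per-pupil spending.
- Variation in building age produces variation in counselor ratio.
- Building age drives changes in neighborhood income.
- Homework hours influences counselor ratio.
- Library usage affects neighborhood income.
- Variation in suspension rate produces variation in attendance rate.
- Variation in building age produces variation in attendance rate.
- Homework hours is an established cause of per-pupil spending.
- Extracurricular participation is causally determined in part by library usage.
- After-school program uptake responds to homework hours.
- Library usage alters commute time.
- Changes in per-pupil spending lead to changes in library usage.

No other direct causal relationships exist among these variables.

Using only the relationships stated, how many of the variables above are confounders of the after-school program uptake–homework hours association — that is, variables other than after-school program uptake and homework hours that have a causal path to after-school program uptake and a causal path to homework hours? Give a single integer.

No listed variable has a causal path to both after-school program uptake and homework hours, so there are no common causes.

0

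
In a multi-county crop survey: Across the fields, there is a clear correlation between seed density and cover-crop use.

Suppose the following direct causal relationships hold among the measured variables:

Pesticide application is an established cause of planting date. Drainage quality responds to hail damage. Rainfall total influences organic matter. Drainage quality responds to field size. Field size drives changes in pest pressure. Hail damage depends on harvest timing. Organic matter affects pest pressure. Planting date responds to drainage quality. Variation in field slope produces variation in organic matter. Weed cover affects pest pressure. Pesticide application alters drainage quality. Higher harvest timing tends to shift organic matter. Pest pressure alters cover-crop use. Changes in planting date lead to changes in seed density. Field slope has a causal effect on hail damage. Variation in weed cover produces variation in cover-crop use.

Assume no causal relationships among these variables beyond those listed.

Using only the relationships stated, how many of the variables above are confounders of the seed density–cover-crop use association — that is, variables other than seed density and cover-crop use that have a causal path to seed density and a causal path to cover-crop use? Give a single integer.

3

The common causes are: field size (to seed density via field size → drainage quality → planting date → seed density; to cover-crop use via field size → pest pressure → cover-crop use); field slope (to seed density via field slope → hail damage → drainage quality → planting date → seed density; to cover-crop use via field slope → organic matter → pest pressure → cover-crop use); harvest timing (to seed density via harvest timing → hail damage → drainage quality → planting date → seed density; to cover-crop use via harvest timing → organic matter → pest pressure → cover-crop use).
Every other variable lacks a causal path to at least one of seed density and cover-crop use.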